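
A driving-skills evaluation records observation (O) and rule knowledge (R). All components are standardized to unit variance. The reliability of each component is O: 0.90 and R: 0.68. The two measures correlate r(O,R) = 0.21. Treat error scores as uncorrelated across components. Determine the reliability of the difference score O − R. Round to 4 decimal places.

0.7342

Var(O−R) = 1 + 1 − 2·0.21 = 2 − 0.42 = 1.58.
Because errors are independent across components, Cov(Tᵢ,Tⱼ) = Cov(Xᵢ,Xⱼ); the off-diagonal part of the true-score variance is the same as above.
True-score variance = [0.90 + 0.68] − 0.42 = 1.58 − 0.42 = 1.16.
Reliability = 1.16 / 1.58 = 0.7342.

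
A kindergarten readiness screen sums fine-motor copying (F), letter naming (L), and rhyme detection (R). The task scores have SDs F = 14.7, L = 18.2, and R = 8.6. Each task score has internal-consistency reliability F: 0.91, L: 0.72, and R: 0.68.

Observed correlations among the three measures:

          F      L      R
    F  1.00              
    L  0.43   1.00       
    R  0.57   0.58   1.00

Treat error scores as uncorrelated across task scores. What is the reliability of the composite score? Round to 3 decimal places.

Var(F+L+R) = 14.7² + 18.2² + 8.6² + 2·[14.7·18.2·0.43 + 14.7·8.6·0.57 + 18.2·8.6·0.58] = 621.29 + 555.766 = 1177.06.
Because errors are independent across components, Cov(Tᵢ,Tⱼ) = Cov(Xᵢ,Xⱼ); the off-diagonal part of the true-score variance is the same as above.
True-score variance = [14.7²·0.91 + 18.2²·0.72 + 8.6²·0.68] + 555.766 = 485.427 + 555.766 = 1041.19.
Reliability = 1041.19 / 1177.06 = 0.885.

0.885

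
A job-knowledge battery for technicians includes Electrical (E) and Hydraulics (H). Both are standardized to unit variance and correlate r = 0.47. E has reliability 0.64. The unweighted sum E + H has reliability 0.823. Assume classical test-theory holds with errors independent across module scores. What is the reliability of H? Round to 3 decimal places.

Var(E+H) = 2 + 2·0.47 = 2.940.
True-score variance = ρ_E + ρ_H + 2·0.47, so 0.823 = (0.64 + ρ_H + 0.94) / 2.940.
ρ_H = 0.823·2.940 − 0.64 − 0.94 = 0.840.

0.840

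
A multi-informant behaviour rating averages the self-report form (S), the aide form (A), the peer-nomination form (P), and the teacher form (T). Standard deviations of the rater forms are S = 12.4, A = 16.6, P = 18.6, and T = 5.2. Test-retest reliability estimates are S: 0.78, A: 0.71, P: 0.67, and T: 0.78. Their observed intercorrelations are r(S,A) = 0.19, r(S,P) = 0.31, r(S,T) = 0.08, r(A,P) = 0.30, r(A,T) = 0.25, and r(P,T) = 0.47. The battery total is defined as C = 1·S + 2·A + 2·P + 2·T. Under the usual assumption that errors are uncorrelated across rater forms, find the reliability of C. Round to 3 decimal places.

Var(C) = 12.4² + 2²·16.6² + 2²·18.6² + 2²·5.2² + 2·[2·12.4·16.6·0.19 + 2·12.4·18.6·0.31 + 2·12.4·5.2·0.08 + 4·16.6·18.6·0.30 + 4·16.6·5.2·0.25 + 4·18.6·5.2·0.47] = 2748 + 1740.4 = 4488.4.
With uncorrelated errors the cross-covariances are all true-score covariance, so they carry over unchanged; only the diagonal terms shrink to ρᵢσᵢ².
True-score variance = [12.4²·0.78 + 2²·16.6²·0.71 + 2²·18.6²·0.67 + 2²·5.2²·0.78] + 1740.4 = 1914.06 + 1740.4 = 3654.46.
Reliability = 3654.46 / 4488.4 = 0.814.

0.814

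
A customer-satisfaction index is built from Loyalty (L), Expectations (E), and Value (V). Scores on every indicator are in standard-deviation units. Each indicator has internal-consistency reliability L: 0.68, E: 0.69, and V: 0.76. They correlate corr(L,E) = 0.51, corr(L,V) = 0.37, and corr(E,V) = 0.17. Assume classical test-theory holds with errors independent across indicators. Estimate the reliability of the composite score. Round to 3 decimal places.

0.829

Var(L+E+V) = 3 + 2·[0.51 + 0.37 + 0.17] = 3 + 2.1 = 5.1.
Under uncorrelated errors the observed covariances equal the true-score covariances, so only the own-variance terms attenuate.
True-score variance = [0.68 + 0.69 + 0.76] + 2.1 = 2.13 + 2.1 = 4.23.
Reliability = 4.23 / 5.1 = 0.829.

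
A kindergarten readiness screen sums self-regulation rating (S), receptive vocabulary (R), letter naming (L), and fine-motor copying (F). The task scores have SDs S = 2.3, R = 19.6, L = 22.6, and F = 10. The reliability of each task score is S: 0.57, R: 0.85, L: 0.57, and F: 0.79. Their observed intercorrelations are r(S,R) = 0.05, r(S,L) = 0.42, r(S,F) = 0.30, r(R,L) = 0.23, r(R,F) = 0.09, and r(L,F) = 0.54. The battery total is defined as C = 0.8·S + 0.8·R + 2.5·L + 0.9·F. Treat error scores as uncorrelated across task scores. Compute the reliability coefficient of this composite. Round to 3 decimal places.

0.690

Var(C) = 0.8²·2.3² + 0.8²·19.6² + 2.5²·22.6² + 0.9²·10² + 2·[0.64·2.3·19.6·0.05 + 2·2.3·22.6·0.42 + 0.72·2.3·10·0.30 + 2·19.6·22.6·0.23 + 0.72·19.6·10·0.09 + 2.25·22.6·10·0.54] = 3522.5 + 1082.25 = 4604.75.
With uncorrelated errors the cross-covariances are all true-score covariance, so they carry over unchanged; only the diagonal terms shrink to ρᵢσᵢ².
True-score variance = [0.8²·2.3²·0.57 + 0.8²·19.6²·0.85 + 2.5²·22.6²·0.57 + 0.9²·10²·0.79] + 1082.25 = 2094.49 + 1082.25 = 3176.74.
Reliability = 3176.74 / 4604.75 = 0.690.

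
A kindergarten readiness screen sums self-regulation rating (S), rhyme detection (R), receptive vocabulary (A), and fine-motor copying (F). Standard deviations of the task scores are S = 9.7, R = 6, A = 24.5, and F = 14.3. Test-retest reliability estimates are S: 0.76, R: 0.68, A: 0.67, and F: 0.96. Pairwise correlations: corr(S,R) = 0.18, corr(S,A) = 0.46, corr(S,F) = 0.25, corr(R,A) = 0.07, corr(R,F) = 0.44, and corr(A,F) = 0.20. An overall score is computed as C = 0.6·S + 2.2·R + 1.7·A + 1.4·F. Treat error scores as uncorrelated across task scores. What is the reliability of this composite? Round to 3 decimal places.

Var(C) = 0.6²·9.7² + 2.2²·6² + 1.7²·24.5² + 1.4²·14.3² + 2·[1.32·9.7·6·0.18 + 1.02·9.7·24.5·0.46 + 0.84·9.7·14.3·0.25 + 3.74·6·24.5·0.07 + 3.08·6·14.3·0.44 + 2.38·24.5·14.3·0.20] = 2343.64 + 951.98 = 3295.62.
With uncorrelated errors the cross-covariances are all true-score covariance, so they carry over unchanged; only the diagonal terms shrink to ρᵢσᵢ².
True-score variance = [0.6²·9.7²·0.76 + 2.2²·6²·0.68 + 1.7²·24.5²·0.67 + 1.4²·14.3²·0.96] + 951.98 = 1691.26 + 951.98 = 2643.24.
Reliability = 2643.24 / 3295.62 = 0.802.

0.802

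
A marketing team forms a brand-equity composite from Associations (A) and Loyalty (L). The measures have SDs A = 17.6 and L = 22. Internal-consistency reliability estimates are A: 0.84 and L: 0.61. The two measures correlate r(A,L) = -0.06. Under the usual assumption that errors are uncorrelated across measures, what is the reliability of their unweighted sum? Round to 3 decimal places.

Var(A+L) = 17.6² + 22² + 2·[17.6·22·(-0.06)] = 793.76 − 46.464 = 747.296.
Under uncorrelated errors the observed covariances equal the true-score covariances, so only the own-variance terms attenuate.
True-score variance = [17.6²·0.84 + 22²·0.61] − 46.464 = 555.438 − 46.464 = 508.974.
Reliability = 508.974 / 747.296 = 0.681.

0.681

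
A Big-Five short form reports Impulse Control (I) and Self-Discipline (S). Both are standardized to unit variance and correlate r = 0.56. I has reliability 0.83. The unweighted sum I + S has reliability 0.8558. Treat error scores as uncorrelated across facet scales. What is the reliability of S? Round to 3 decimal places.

0.720

Var(I+S) = 2 + 2·0.56 = 3.120.
True-score variance = ρ_I + ρ_S + 2·0.56, so 0.8558 = (0.83 + ρ_S + 1.12) / 3.120.
ρ_S = 0.8558·3.120 − 0.83 − 1.12 = 0.720.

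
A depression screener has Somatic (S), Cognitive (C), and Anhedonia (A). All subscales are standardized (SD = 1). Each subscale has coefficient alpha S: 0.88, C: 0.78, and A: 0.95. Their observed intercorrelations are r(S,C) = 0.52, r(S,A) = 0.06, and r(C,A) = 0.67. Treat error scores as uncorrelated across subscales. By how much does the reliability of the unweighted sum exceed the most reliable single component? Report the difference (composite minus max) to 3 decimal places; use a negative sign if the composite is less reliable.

-0.021

Var(sum) = 3 + 2.5 = 5.5; true-score variance = 2.61 + 2.5 = 5.11; composite reliability = 0.9291.
Max component reliability = 0.9500.
Difference = 0.9291 − 0.9500 = -0.021.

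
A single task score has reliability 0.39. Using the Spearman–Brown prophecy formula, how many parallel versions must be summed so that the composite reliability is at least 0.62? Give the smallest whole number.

3

k ≥ ρ*(1−ρ₁)/(ρ₁(1−ρ*)) = 0.62·0.61 / (0.39·0.38) = 2.552.
Smallest integer k = 3.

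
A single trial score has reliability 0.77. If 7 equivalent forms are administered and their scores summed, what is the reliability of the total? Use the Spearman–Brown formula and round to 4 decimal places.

ρ_k = kρ / (1 + (k−1)ρ) = 7·0.77 / (1 + 6·0.77) = 5.390 / 5.620 = 0.9591.

0.9591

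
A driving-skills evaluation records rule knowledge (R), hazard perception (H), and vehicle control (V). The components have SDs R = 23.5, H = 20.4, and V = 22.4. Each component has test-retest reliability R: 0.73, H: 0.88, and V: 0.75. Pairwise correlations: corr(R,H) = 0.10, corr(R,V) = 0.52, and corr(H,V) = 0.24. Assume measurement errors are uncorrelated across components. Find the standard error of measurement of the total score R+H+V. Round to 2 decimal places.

18.01

Var(total) = 1470.17 + 862.677 = 2332.85.
True-score variance = 1145.68 + 862.677 = 2008.36, so reliability = 0.8609.
Error variance = 2332.85 − 2008.36 = 324.487; SEM = √324.487 = 18.01.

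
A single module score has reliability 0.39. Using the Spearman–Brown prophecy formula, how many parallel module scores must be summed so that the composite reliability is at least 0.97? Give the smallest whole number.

k ≥ ρ*(1−ρ₁)/(ρ₁(1−ρ*)) = 0.97·0.61 / (0.39·0.03) = 50.573.
Smallest integer k = 51.

51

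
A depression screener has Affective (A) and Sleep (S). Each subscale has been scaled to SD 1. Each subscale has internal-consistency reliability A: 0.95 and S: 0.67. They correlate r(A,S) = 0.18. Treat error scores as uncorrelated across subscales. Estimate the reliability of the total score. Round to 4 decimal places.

Var(A+S) = 2 + 2·[0.18] = 2 + 0.36 = 2.36.
Because errors are independent across components, Cov(Tᵢ,Tⱼ) = Cov(Xᵢ,Xⱼ); the off-diagonal part of the true-score variance is the same as above.
True-score variance = [0.95 + 0.67] + 0.36 = 1.62 + 0.36 = 1.98.
Reliability = 1.98 / 2.36 = 0.8390.

0.8390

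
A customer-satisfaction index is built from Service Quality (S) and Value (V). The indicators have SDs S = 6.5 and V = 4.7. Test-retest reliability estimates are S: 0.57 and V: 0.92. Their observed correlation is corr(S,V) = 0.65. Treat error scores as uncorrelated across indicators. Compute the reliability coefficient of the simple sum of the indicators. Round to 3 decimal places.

Var(S+V) = 6.5² + 4.7² + 2·[6.5·4.7·0.65] = 64.34 + 39.715 = 104.055.
Under uncorrelated errors the observed covariances equal the true-score covariances, so only the own-variance terms attenuate.
True-score variance = [6.5²·0.57 + 4.7²·0.92] + 39.715 = 44.4053 + 39.715 = 84.1203.
Reliability = 84.1203 / 104.055 = 0.808.

0.808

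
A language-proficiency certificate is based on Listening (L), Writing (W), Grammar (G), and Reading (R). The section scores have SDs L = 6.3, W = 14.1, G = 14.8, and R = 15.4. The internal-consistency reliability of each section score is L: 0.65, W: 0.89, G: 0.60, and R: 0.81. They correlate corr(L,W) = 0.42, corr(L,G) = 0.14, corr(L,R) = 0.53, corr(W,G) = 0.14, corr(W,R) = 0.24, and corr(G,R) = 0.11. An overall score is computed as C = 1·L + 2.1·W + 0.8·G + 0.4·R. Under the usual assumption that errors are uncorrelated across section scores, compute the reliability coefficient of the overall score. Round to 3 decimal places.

Var(C) = 6.3² + 2.1²·14.1² + 0.8²·14.8² + 0.4²·15.4² + 2·[2.1·6.3·14.1·0.42 + 0.8·6.3·14.8·0.14 + 0.4·6.3·15.4·0.53 + 1.68·14.1·14.8·0.14 + 0.84·14.1·15.4·0.24 + 0.32·14.8·15.4·0.11] = 1094.57 + 420.478 = 1515.05.
Under uncorrelated errors the observed covariances equal the true-score covariances, so only the own-variance terms attenuate.
True-score variance = [6.3²·0.65 + 2.1²·14.1²·0.89 + 0.8²·14.8²·0.60 + 0.4²·15.4²·0.81] + 420.478 = 920.955 + 420.478 = 1341.43.
Reliability = 1341.43 / 1515.05 = 0.885.

0.885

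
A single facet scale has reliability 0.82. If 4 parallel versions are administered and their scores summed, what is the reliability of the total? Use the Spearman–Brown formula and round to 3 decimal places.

0.948

ρ_k = kρ / (1 + (k−1)ρ) = 4·0.82 / (1 + 3·0.82) = 3.280 / 3.460 = 0.948.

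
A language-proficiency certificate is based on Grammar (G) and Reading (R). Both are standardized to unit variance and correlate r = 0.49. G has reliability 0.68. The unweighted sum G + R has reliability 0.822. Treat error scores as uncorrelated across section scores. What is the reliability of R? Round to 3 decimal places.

0.790

Var(G+R) = 2 + 2·0.49 = 2.980.
True-score variance = ρ_G + ρ_R + 2·0.49, so 0.822 = (0.68 + ρ_R + 0.98) / 2.980.
ρ_R = 0.822·2.980 − 0.68 − 0.98 = 0.790.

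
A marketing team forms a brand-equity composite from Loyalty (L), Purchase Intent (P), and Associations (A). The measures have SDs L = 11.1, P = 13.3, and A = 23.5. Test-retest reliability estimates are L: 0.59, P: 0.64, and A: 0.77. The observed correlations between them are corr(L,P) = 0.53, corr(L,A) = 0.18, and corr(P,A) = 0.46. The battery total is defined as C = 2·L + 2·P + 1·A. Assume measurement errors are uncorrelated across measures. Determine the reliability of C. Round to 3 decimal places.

0.814

Var(C) = 2²·11.1² + 2²·13.3² + 23.5² + 2·[4·11.1·13.3·0.53 + 2·11.1·23.5·0.18 + 2·13.3·23.5·0.46] = 1752.65 + 1388.86 = 3141.51.
Because errors are independent across components, Cov(Tᵢ,Tⱼ) = Cov(Xᵢ,Xⱼ); the off-diagonal part of the true-score variance is the same as above.
True-score variance = [2²·11.1²·0.59 + 2²·13.3²·0.64 + 23.5²·0.77] + 1388.86 = 1168.85 + 1388.86 = 2557.7.
Reliability = 2557.7 / 3141.51 = 0.814.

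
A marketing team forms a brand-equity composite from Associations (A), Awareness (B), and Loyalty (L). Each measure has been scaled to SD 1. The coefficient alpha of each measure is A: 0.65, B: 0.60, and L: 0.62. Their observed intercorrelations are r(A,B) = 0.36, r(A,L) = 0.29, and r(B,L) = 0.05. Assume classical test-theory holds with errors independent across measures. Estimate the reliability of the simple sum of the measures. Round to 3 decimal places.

0.743

Var(A+B+L) = 3 + 2·[0.36 + 0.29 + 0.05] = 3 + 1.4 = 4.4.
Under uncorrelated errors the observed covariances equal the true-score covariances, so only the own-variance terms attenuate.
True-score variance = [0.65 + 0.60 + 0.62] + 1.4 = 1.87 + 1.4 = 3.27.
Reliability = 3.27 / 4.4 = 0.743.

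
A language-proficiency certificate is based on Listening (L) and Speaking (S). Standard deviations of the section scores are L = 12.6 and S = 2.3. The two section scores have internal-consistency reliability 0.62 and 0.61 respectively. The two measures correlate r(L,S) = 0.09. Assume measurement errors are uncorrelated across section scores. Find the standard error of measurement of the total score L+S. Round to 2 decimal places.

Var(total) = 164.05 + 5.2164 = 169.266.
True-score variance = 101.658 + 5.2164 = 106.874, so reliability = 0.6314.
Error variance = 169.266 − 106.874 = 62.3919; SEM = √62.3919 = 7.90.

7.90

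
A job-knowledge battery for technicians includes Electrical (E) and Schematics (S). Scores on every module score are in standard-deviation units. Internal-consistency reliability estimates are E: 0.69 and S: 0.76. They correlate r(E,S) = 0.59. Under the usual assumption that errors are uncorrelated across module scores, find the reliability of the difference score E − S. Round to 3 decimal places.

Var(E−S) = 1 + 1 − 2·0.59 = 2 − 1.18 = 0.82.
Because errors are independent across components, Cov(Tᵢ,Tⱼ) = Cov(Xᵢ,Xⱼ); the off-diagonal part of the true-score variance is the same as above.
True-score variance = [0.69 + 0.76] − 1.18 = 1.45 − 1.18 = 0.27.
Reliability = 0.27 / 0.82 = 0.329.

0.329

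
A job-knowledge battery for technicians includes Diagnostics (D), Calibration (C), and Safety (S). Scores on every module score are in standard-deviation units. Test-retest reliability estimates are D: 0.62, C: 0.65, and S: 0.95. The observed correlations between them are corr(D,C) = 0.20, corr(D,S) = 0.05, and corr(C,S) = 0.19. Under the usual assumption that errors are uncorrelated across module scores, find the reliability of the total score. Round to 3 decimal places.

Var(D+C+S) = 3 + 2·[0.20 + 0.05 + 0.19] = 3 + 0.88 = 3.88.
Because errors are independent across components, Cov(Tᵢ,Tⱼ) = Cov(Xᵢ,Xⱼ); the off-diagonal part of the true-score variance is the same as above.
True-score variance = [0.62 + 0.65 + 0.95] + 0.88 = 2.22 + 0.88 = 3.1.
Reliability = 3.1 / 3.88 = 0.799.

0.799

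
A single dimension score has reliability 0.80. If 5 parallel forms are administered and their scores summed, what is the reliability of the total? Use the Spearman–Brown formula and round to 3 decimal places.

ρ_k = kρ / (1 + (k−1)ρ) = 5·0.80 / (1 + 4·0.80) = 4.000 / 4.200 = 0.952.

0.952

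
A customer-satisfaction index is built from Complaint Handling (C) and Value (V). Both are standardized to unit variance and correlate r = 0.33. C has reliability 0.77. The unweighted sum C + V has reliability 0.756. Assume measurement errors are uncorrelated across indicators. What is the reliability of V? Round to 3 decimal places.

Var(C+V) = 2 + 2·0.33 = 2.660.
True-score variance = ρ_C + ρ_V + 2·0.33, so 0.756 = (0.77 + ρ_V + 0.66) / 2.660.
ρ_V = 0.756·2.660 − 0.77 − 0.66 = 0.581.

0.581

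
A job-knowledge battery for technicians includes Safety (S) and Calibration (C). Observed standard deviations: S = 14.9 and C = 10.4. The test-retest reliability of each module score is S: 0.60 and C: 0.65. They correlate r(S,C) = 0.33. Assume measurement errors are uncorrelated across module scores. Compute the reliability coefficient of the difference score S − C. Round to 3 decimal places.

0.444

Var(S−C) = 14.9² + 10.4² − 2·14.9·10.4·0.33 = 330.17 − 102.274 = 227.896.
With uncorrelated errors the cross-covariances are all true-score covariance, so they carry over unchanged; only the diagonal terms shrink to ρᵢσᵢ².
True-score variance = [14.9²·0.60 + 10.4²·0.65] − 102.274 = 203.51 − 102.274 = 101.236.
Reliability = 101.236 / 227.896 = 0.444.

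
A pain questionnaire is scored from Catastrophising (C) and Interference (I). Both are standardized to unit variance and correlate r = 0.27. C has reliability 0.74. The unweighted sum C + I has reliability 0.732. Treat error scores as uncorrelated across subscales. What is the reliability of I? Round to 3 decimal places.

0.579

Var(C+I) = 2 + 2·0.27 = 2.540.
True-score variance = ρ_C + ρ_I + 2·0.27, so 0.732 = (0.74 + ρ_I + 0.54) / 2.540.
ρ_I = 0.732·2.540 − 0.74 − 0.54 = 0.579.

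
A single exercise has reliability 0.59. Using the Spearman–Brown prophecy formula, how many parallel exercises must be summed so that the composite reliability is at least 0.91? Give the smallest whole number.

8

k ≥ ρ*(1−ρ₁)/(ρ₁(1−ρ*)) = 0.91·0.41 / (0.59·0.09) = 7.026.
Smallest integer k = 8.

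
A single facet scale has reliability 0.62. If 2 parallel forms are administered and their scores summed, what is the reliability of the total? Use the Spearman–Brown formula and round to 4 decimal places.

ρ_k = kρ / (1 + (k−1)ρ) = 2·0.62 / (1 + 1·0.62) = 1.240 / 1.620 = 0.7654.

0.7654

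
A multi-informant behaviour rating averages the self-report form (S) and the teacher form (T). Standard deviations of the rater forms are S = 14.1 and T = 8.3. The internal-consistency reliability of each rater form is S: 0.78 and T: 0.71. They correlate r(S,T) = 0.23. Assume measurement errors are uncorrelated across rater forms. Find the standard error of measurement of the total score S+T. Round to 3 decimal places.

Var(total) = 267.7 + 53.8338 = 321.534.
True-score variance = 203.984 + 53.8338 = 257.817, so reliability = 0.8018.
Error variance = 321.534 − 257.817 = 63.7163; SEM = √63.7163 = 7.982.

7.982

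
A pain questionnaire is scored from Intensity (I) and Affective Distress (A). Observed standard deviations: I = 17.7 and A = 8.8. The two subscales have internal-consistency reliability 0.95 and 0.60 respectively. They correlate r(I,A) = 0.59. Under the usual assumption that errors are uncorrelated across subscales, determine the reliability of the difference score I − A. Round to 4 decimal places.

0.7746

Var(I−A) = 17.7² + 8.8² − 2·17.7·8.8·0.59 = 390.73 − 183.797 = 206.933.
Under uncorrelated errors the observed covariances equal the true-score covariances, so only the own-variance terms attenuate.
True-score variance = [17.7²·0.95 + 8.8²·0.60] − 183.797 = 344.089 − 183.797 = 160.293.
Reliability = 160.293 / 206.933 = 0.7746.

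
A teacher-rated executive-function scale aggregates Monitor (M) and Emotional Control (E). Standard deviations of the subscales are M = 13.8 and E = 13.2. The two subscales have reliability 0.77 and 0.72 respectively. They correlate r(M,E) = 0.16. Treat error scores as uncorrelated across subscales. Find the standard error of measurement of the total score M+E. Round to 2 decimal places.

Var(total) = 364.68 + 58.2912 = 422.971.
True-score variance = 272.092 + 58.2912 = 330.383, so reliability = 0.7811.
Error variance = 422.971 − 330.383 = 92.5884; SEM = √92.5884 = 9.62.

9.62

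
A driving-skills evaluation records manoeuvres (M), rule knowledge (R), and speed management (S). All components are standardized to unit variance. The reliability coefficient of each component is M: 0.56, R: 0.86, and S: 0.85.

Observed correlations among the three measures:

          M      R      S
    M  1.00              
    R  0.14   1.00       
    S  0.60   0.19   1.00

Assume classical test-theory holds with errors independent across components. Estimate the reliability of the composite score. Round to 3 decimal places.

Var(M+R+S) = 3 + 2·[0.14 + 0.60 + 0.19] = 3 + 1.86 = 4.86.
With uncorrelated errors the cross-covariances are all true-score covariance, so they carry over unchanged; only the diagonal terms shrink to ρᵢσᵢ².
True-score variance = [0.56 + 0.86 + 0.85] + 1.86 = 2.27 + 1.86 = 4.13.
Reliability = 4.13 / 4.86 = 0.850.

0.850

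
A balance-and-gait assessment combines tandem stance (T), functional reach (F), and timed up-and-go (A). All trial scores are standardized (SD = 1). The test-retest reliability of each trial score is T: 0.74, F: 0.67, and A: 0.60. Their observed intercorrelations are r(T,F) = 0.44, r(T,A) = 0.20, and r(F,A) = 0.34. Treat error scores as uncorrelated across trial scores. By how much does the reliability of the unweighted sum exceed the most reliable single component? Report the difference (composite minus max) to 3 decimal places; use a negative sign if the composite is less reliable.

Var(sum) = 3 + 1.96 = 4.96; true-score variance = 2.01 + 1.96 = 3.97; composite reliability = 0.8004.
Max component reliability = 0.7400.
Difference = 0.8004 − 0.7400 = 0.060.

0.060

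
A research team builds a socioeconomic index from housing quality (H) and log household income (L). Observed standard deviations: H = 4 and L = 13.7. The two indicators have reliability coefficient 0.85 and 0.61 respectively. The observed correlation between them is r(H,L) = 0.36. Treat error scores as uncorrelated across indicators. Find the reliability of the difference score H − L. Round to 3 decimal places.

Var(H−L) = 4² + 13.7² − 2·4·13.7·0.36 = 203.69 − 39.456 = 164.234.
With uncorrelated errors the cross-covariances are all true-score covariance, so they carry over unchanged; only the diagonal terms shrink to ρᵢσᵢ².
True-score variance = [4²·0.85 + 13.7²·0.61] − 39.456 = 128.091 − 39.456 = 88.6349.
Reliability = 88.6349 / 164.234 = 0.540.

0.540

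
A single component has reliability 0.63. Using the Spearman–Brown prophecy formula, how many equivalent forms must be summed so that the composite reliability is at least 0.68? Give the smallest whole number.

k ≥ ρ*(1−ρ₁)/(ρ₁(1−ρ*)) = 0.68·0.37 / (0.63·0.32) = 1.248.
Smallest integer k = 2.

2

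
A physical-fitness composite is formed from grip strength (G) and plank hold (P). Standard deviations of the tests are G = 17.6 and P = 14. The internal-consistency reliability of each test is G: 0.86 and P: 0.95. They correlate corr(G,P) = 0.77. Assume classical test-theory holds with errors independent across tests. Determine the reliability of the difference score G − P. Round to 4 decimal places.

0.5791

Var(G−P) = 17.6² + 14² − 2·17.6·14·0.77 = 505.76 − 379.456 = 126.304.
With uncorrelated errors the cross-covariances are all true-score covariance, so they carry over unchanged; only the diagonal terms shrink to ρᵢσᵢ².
True-score variance = [17.6²·0.86 + 14²·0.95] − 379.456 = 452.594 − 379.456 = 73.1376.
Reliability = 73.1376 / 126.304 = 0.5791.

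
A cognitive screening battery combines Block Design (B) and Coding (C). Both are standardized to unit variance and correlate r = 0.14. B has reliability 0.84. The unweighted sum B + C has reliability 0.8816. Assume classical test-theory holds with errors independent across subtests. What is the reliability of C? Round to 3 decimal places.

0.890

Var(B+C) = 2 + 2·0.14 = 2.280.
True-score variance = ρ_B + ρ_C + 2·0.14, so 0.8816 = (0.84 + ρ_C + 0.28) / 2.280.
ρ_C = 0.8816·2.280 − 0.84 − 0.28 = 0.890.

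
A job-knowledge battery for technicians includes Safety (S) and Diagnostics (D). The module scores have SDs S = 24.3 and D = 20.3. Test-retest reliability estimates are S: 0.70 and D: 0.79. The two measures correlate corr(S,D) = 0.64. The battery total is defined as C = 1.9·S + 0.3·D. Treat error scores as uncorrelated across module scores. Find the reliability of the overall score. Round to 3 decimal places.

0.744

Var(C) = 1.9²·24.3² + 0.3²·20.3² + 2·[0.57·24.3·20.3·0.64] = 2168.76 + 359.904 = 2528.66.
Because errors are independent across components, Cov(Tᵢ,Tⱼ) = Cov(Xᵢ,Xⱼ); the off-diagonal part of the true-score variance is the same as above.
True-score variance = [1.9²·24.3²·0.70 + 0.3²·20.3²·0.79] + 359.904 = 1521.47 + 359.904 = 1881.37.
Reliability = 1881.37 / 2528.66 = 0.744.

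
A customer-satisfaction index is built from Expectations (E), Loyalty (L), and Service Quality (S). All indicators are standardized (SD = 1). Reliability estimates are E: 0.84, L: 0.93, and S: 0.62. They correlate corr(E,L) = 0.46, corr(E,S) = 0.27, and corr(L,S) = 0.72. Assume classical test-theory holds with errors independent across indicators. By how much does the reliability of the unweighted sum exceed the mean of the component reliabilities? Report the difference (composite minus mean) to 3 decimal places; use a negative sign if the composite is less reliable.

Var(sum) = 3 + 2.9 = 5.9; true-score variance = 2.39 + 2.9 = 5.29; composite reliability = 0.8966.
Mean component reliability = 0.7967.
Difference = 0.8966 − 0.7967 = 0.100.

0.100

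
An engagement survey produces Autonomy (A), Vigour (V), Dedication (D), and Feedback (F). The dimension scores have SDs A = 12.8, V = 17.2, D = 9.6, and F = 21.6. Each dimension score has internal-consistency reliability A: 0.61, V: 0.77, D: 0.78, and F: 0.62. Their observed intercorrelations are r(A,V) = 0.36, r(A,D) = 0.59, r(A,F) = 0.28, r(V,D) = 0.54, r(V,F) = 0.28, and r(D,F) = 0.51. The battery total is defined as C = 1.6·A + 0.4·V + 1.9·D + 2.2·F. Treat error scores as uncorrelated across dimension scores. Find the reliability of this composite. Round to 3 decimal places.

Var(C) = 1.6²·12.8² + 0.4²·17.2² + 1.9²·9.6² + 2.2²·21.6² + 2·[0.64·12.8·17.2·0.36 + 3.04·12.8·9.6·0.59 + 3.52·12.8·21.6·0.28 + 0.76·17.2·9.6·0.54 + 0.88·17.2·21.6·0.28 + 4.18·9.6·21.6·0.51] = 3057.61 + 2289.96 = 5347.57.
Under uncorrelated errors the observed covariances equal the true-score covariances, so only the own-variance terms attenuate.
True-score variance = [1.6²·12.8²·0.61 + 0.4²·17.2²·0.77 + 1.9²·9.6²·0.78 + 2.2²·21.6²·0.62] + 2289.96 = 1951.86 + 2289.96 = 4241.82.
Reliability = 4241.82 / 5347.57 = 0.793.

0.793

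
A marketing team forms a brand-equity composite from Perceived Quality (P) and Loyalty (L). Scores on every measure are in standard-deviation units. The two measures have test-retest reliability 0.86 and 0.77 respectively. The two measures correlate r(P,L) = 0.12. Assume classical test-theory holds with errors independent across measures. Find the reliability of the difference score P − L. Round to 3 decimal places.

Var(P−L) = 1 + 1 − 2·0.12 = 2 − 0.24 = 1.76.
Because errors are independent across components, Cov(Tᵢ,Tⱼ) = Cov(Xᵢ,Xⱼ); the off-diagonal part of the true-score variance is the same as above.
True-score variance = [0.86 + 0.77] − 0.24 = 1.63 − 0.24 = 1.39.
Reliability = 1.39 / 1.76 = 0.790.

0.790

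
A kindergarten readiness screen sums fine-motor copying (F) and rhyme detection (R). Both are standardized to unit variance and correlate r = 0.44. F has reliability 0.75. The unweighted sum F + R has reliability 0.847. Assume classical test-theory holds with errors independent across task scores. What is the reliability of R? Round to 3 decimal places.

0.809

Var(F+R) = 2 + 2·0.44 = 2.880.
True-score variance = ρ_F + ρ_R + 2·0.44, so 0.847 = (0.75 + ρ_R + 0.88) / 2.880.
ρ_R = 0.847·2.880 − 0.75 − 0.88 = 0.809.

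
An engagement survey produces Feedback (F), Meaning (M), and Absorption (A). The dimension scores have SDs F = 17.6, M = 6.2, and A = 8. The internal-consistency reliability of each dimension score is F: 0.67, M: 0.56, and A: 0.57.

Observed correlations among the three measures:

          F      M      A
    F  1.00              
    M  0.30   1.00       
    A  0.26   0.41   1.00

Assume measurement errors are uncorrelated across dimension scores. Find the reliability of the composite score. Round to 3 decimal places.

0.752

Var(F+M+A) = 17.6² + 6.2² + 8² + 2·[17.6·6.2·0.30 + 17.6·8·0.26 + 6.2·8·0.41] = 412.2 + 179.36 = 591.56.
Because errors are independent across components, Cov(Tᵢ,Tⱼ) = Cov(Xᵢ,Xⱼ); the off-diagonal part of the true-score variance is the same as above.
True-score variance = [17.6²·0.67 + 6.2²·0.56 + 8²·0.57] + 179.36 = 265.546 + 179.36 = 444.906.
Reliability = 444.906 / 591.56 = 0.752.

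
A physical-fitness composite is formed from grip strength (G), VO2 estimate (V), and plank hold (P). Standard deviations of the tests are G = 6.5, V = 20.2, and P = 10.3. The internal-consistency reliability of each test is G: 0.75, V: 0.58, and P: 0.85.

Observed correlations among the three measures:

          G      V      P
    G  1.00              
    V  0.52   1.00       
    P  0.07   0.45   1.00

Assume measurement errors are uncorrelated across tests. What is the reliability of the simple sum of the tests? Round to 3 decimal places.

Var(G+V+P) = 6.5² + 20.2² + 10.3² + 2·[6.5·20.2·0.52 + 6.5·10.3·0.07 + 20.2·10.3·0.45] = 556.38 + 333.179 = 889.559.
With uncorrelated errors the cross-covariances are all true-score covariance, so they carry over unchanged; only the diagonal terms shrink to ρᵢσᵢ².
True-score variance = [6.5²·0.75 + 20.2²·0.58 + 10.3²·0.85] + 333.179 = 358.527 + 333.179 = 691.706.
Reliability = 691.706 / 889.559 = 0.778.

0.778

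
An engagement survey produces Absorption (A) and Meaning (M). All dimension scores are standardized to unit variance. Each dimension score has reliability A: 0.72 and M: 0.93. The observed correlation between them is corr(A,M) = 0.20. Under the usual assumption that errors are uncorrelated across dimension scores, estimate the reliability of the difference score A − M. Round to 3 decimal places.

0.781

Var(A−M) = 1 + 1 − 2·0.20 = 2 − 0.4 = 1.6.
Under uncorrelated errors the observed covariances equal the true-score covariances, so only the own-variance terms attenuate.
True-score variance = [0.72 + 0.93] − 0.4 = 1.65 − 0.4 = 1.25.
Reliability = 1.25 / 1.6 = 0.781.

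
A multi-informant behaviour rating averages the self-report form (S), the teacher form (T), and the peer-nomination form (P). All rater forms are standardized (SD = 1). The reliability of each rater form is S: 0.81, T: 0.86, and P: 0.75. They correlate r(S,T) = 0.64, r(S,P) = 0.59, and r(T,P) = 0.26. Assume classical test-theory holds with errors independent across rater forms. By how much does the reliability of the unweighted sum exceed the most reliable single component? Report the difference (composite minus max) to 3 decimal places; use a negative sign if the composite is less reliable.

Var(sum) = 3 + 2.98 = 5.98; true-score variance = 2.42 + 2.98 = 5.4; composite reliability = 0.9030.
Max component reliability = 0.8600.
Difference = 0.9030 − 0.8600 = 0.043.

0.043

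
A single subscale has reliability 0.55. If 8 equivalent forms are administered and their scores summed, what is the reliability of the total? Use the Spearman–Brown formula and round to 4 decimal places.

0.9072

ρ_k = kρ / (1 + (k−1)ρ) = 8·0.55 / (1 + 7·0.55) = 4.400 / 4.850 = 0.9072.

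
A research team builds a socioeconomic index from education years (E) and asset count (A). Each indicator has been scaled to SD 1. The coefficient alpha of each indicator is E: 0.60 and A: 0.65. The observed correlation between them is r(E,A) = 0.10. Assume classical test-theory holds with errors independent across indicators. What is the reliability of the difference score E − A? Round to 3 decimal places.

Var(E−A) = 1 + 1 − 2·0.10 = 2 − 0.2 = 1.8.
With uncorrelated errors the cross-covariances are all true-score covariance, so they carry over unchanged; only the diagonal terms shrink to ρᵢσᵢ².
True-score variance = [0.60 + 0.65] − 0.2 = 1.25 − 0.2 = 1.05.
Reliability = 1.05 / 1.8 = 0.583.

0.583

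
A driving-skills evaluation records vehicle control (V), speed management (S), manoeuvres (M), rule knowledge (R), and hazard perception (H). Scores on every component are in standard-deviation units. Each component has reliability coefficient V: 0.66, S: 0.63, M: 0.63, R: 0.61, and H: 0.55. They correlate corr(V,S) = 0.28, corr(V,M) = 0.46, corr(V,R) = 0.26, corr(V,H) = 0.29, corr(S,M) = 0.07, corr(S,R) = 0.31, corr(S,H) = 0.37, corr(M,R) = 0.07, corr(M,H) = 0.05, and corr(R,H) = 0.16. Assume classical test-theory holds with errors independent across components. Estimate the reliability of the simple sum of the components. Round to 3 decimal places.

Var(V+S+M+R+H) = 5 + 2·[0.28 + 0.46 + 0.26 + 0.29 + 0.07 + 0.31 + 0.37 + 0.07 + 0.05 + 0.16] = 5 + 4.64 = 9.64.
Under uncorrelated errors the observed covariances equal the true-score covariances, so only the own-variance terms attenuate.
True-score variance = [0.66 + 0.63 + 0.63 + 0.61 + 0.55] + 4.64 = 3.08 + 4.64 = 7.72.
Reliability = 7.72 / 9.64 = 0.801.

0.801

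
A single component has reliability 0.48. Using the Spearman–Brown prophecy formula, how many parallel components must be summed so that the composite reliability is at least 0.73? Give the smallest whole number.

k ≥ ρ*(1−ρ₁)/(ρ₁(1−ρ*)) = 0.73·0.52 / (0.48·0.27) = 2.929.
Smallest integer k = 3.

3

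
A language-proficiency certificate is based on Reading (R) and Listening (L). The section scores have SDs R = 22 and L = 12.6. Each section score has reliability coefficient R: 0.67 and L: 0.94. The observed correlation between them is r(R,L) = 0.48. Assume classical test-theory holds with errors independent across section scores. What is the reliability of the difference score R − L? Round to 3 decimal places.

Var(R−L) = 22² + 12.6² − 2·22·12.6·0.48 = 642.76 − 266.112 = 376.648.
With uncorrelated errors the cross-covariances are all true-score covariance, so they carry over unchanged; only the diagonal terms shrink to ρᵢσᵢ².
True-score variance = [22²·0.67 + 12.6²·0.94] − 266.112 = 473.514 − 266.112 = 207.402.
Reliability = 207.402 / 376.648 = 0.551.

0.551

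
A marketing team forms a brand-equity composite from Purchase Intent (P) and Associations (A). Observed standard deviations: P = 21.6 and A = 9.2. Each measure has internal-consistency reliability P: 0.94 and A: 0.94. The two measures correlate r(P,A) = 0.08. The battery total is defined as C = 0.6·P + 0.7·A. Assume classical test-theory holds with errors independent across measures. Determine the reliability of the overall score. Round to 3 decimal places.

Var(C) = 0.6²·21.6² + 0.7²·9.2² + 2·[0.42·21.6·9.2·0.08] = 209.435 + 13.354 = 222.789.
Because errors are independent across components, Cov(Tᵢ,Tⱼ) = Cov(Xᵢ,Xⱼ); the off-diagonal part of the true-score variance is the same as above.
True-score variance = [0.6²·21.6²·0.94 + 0.7²·9.2²·0.94] + 13.354 = 196.869 + 13.354 = 210.223.
Reliability = 210.223 / 222.789 = 0.944.

0.944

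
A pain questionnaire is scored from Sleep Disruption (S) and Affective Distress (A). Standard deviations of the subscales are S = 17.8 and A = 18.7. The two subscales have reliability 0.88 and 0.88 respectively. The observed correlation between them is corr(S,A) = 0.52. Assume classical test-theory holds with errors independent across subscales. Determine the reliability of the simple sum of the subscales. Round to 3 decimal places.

Var(S+A) = 17.8² + 18.7² + 2·[17.8·18.7·0.52] = 666.53 + 346.174 = 1012.7.
Under uncorrelated errors the observed covariances equal the true-score covariances, so only the own-variance terms attenuate.
True-score variance = [17.8²·0.88 + 18.7²·0.88] + 346.174 = 586.546 + 346.174 = 932.721.
Reliability = 932.721 / 1012.7 = 0.921.

0.921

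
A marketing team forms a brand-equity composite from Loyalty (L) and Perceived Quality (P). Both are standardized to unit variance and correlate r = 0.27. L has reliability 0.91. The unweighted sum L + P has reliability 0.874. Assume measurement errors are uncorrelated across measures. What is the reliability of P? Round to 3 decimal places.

Var(L+P) = 2 + 2·0.27 = 2.540.
True-score variance = ρ_L + ρ_P + 2·0.27, so 0.874 = (0.91 + ρ_P + 0.54) / 2.540.
ρ_P = 0.874·2.540 − 0.91 − 0.54 = 0.770.

0.770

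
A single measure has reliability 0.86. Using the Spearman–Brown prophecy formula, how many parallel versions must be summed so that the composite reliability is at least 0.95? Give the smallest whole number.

k ≥ ρ*(1−ρ₁)/(ρ₁(1−ρ*)) = 0.95·0.14 / (0.86·0.05) = 3.093.
Smallest integer k = 4.

4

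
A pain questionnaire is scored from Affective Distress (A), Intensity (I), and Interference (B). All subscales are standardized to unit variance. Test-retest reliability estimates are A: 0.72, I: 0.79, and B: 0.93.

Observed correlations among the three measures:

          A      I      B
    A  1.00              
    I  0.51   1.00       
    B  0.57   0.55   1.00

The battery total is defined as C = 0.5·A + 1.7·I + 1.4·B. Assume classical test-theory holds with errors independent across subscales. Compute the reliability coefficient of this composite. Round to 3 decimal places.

0.913

Var(C) = 0.5² + 1.7² + 1.4² + 2·[0.85·0.51 + 0.7·0.57 + 2.38·0.55] = 5.1 + 4.283 = 9.383.
Under uncorrelated errors the observed covariances equal the true-score covariances, so only the own-variance terms attenuate.
True-score variance = [0.5²·0.72 + 1.7²·0.79 + 1.4²·0.93] + 4.283 = 4.2859 + 4.283 = 8.5689.
Reliability = 8.5689 / 9.383 = 0.913.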